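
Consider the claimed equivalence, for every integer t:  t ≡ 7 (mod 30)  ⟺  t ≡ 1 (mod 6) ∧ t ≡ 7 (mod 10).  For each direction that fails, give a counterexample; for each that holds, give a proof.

(→) Suppose t ≡ 7 (mod 30); write t = 30j + 7. Since 6 ∣ 30, reducing mod 6 gives t ≡ 7 ≡ 1 (mod 6); since 10 ∣ 30, reducing mod 10 gives t ≡ 7 (mod 10).

(←) Conversely, if t ≡ 1 (mod 6) and t ≡ 7 (mod 10), then by the Chinese remainder theorem t ≡ 7 (mod 30). This is exactly t ≡ 7 (mod 30).

Equivalent; both directions hold.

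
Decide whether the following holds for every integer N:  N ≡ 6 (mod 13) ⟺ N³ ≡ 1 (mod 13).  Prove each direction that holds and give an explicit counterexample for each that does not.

Neither direction holds.

(⇒) This fails: take N = 6. Then 6 ≡ 6 (mod 13), but 6³ = 216 ≡ 8 (mod 13), not 1.

(⇐) This fails: take N = 1. Then 1³ = 1 ≡ 1 (mod 13), yet 1 ≡ 1 (mod 13), not 6.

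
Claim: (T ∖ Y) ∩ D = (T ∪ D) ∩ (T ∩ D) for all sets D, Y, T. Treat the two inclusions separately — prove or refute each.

(⊆) Let x ∈ (T ∖ Y) ∩ D. Then x ∈ D ∩ T and x ∉ Y, from which x ∈ (T ∪ D) ∩ (T ∩ D).

(⊇) This inclusion fails. Take D = {1}, Y = {1}, T = {1}; then 1 ∈ (T ∪ D) ∩ (T ∩ D) but 1 ∉ (T ∖ Y) ∩ D.

(⊆) holds; (⊇) fails.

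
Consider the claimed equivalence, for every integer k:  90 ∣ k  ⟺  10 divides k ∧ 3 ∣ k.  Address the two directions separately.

Converse. This fails: take k = 30. Both 10 ∣ 30 and 3 ∣ 30, yet 30 is not a multiple of 90 (since 30 = 0·90 + 30), so 90 ∤ 30.

Forward direction. If 90 ∣ k, write k = 90q. Since 90 = 9·10, k = 10·(9q), so 10 ∣ k; and since 90 = 30·3, k = 3·(30q), so 3 ∣ k.

Only the forward direction holds.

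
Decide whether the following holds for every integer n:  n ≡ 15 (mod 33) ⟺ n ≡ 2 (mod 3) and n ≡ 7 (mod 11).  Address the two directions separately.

(→) This fails: n = 15 gives 15 ≡ 15 (mod 33) but 15 ≡ 0 (mod 3), so the conjunction on the right does not hold.

(←) This fails: n = 29 satisfies both congruences on the right (29 ≡ 2 mod 3 and 29 ≡ 7 mod 11) yet 29 ≡ 29 (mod 33), not 15.

(⇒) fails and (⇐) fails.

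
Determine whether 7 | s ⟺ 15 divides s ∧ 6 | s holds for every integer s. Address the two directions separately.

(⇒) fails and (⇐) fails.

Forward direction. This fails: take s = 7. Certainly 7 ∣ 7, but 15 ∤ 7.

Converse. This fails: take s = 30. Both 15 ∣ 30 and 6 ∣ 30, yet 30 is not a multiple of 7 (since 30 = 4·7 + 2), so 7 ∤ 30.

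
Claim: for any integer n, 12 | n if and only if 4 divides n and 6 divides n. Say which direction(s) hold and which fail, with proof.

Equivalent; both directions hold.

(⇒) If 12 ∣ n, write n = 12q. Since 12 = 3·4, n = 4·(3q), so 4 ∣ n; and since 12 = 2·6, n = 6·(2q), so 6 ∣ n.

(⇐) Suppose 4 ∣ n and 6 ∣ n. Any common multiple of 4 and 6 is a multiple of their lcm; here lcm(4, 6) = 4·6/gcd(4, 6) = 24/2 = 12, so 12 ∣ n.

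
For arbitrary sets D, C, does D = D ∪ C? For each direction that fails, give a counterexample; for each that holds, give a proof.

(⊆) Let x ∈ D. Then either x ∈ D and x ∉ C; or x ∈ D ∩ C. In each case x ∈ D ∪ C, so D ⊆ D ∪ C.

(⊇) This inclusion fails. Take D = ∅, C = {1}; then 1 ∈ D ∪ C but 1 ∉ D.

Only the forward inclusion holds.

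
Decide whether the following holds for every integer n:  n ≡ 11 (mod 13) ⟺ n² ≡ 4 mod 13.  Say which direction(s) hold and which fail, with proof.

Only the forward direction holds.

(⟹) Suppose n ≡ 11 (mod 13). Write n = 13j + 11. Then (13j + 11)² = 169j² + 286j + 121 = 13(13j² + 22j + 9) + 4, so n² ≡ 4 (mod 13).

(⟸) This fails: take n = 2. Then 2² = 4 ≡ 4 (mod 13), yet 2 ≡ 2 (mod 13), not 11.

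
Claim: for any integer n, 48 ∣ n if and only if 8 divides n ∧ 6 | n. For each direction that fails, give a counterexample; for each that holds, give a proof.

[⇒] If 48 ∣ n, write n = 48q. Since 48 = 6·8, n = 8·(6q), so 8 ∣ n; and since 48 = 8·6, n = 6·(8q), so 6 ∣ n.

[⇐] This fails: take n = 24. Both 8 ∣ 24 and 6 ∣ 24, yet 24 is not a multiple of 48 (since 24 = 0·48 + 24), so 48 ∤ 24.

The forward direction holds; the converse fails.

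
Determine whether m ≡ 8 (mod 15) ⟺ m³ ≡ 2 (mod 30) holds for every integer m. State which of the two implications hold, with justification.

Not equivalent: only (⇐) holds.

[⇒] This fails: take m = 23. Then 23 ≡ 8 (mod 15), but 23³ = 12167 ≡ 17 (mod 30), not 2.

[⇐] Conversely, the residues r modulo 30 with r³ ≡ 2 (mod 30) are exactly {8}, and each is ≡ 8 (mod 15).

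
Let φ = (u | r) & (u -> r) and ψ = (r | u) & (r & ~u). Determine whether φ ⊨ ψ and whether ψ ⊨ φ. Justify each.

(⇒) This fails. Under r = T, u = T, the left side is true but the right side is false.

(⇐) Assume the antecedent. If r is true, (u | r) & (u -> r) reduces to true regardless of the other variables. If r is false, the antecedent cannot hold. Either way (u | r) & (u -> r) holds.

(⇒) fails; (⇐) holds.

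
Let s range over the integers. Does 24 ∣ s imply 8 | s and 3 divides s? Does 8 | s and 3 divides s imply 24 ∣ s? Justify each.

Both directions hold.

(⟸) Suppose 8 ∣ s and 3 ∣ s. Any common multiple of 8 and 3 is a multiple of their lcm; here gcd(8, 3) = 1, so lcm(8, 3) = 8·3 = 24, so 24 ∣ s.

(⟹) If 24 ∣ s, write s = 24q. Since 24 = 3·8, s = 8·(3q), so 8 ∣ s; and since 24 = 8·3, s = 3·(8q), so 3 ∣ s.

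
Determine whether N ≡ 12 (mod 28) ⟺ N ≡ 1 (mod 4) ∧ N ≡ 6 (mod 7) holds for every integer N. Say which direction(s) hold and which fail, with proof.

[⇒] This fails: N = 12 gives 12 ≡ 12 (mod 28) but 12 ≡ 0 (mod 4), so the conjunction on the right does not hold.

[⇐] This fails: N = 13 satisfies both congruences on the right (13 ≡ 1 mod 4 and 13 ≡ 6 mod 7) yet 13 ≡ 13 (mod 28), not 12.

(⇒) fails and (⇐) fails.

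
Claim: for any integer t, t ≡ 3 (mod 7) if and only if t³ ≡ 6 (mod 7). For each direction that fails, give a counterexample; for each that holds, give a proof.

(⇒) Suppose t ≡ 3 (mod 7). Write t = 7j + 3. Then (7j + 3)³ = 343j³ + 441j² + 189j + 27 = 7(49j³ + 63j² + 27j + 3) + 6, so t³ ≡ 6 (mod 7).

(⇐) This fails: take t = 5. Then 5³ = 125 ≡ 6 (mod 7), yet 5 ≡ 5 (mod 7), not 3.

Only the forward direction holds.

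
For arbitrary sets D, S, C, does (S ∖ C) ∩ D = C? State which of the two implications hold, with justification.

(⊆) fails and (⊇) fails.

(⟹) This inclusion fails. Take D = {1}, S = {1}, C = ∅; then 1 ∈ (S ∖ C) ∩ D but 1 ∉ C.

(⟸) This inclusion fails. Take D = ∅, S = ∅, C = {1}; then 1 ∈ C but 1 ∉ (S ∖ C) ∩ D.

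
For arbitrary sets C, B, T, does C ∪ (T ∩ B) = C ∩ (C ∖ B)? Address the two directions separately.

(⊆) fails; (⊇) holds.

(⟹) This inclusion fails. Take C = {1}, B = {1}, T = ∅; then 1 ∈ C ∪ (T ∩ B) but 1 ∉ C ∩ (C ∖ B).

(⟸) Let x ∈ C ∩ (C ∖ B). Then either x ∈ C and x ∉ B, T; or x ∈ C ∩ T and x ∉ B. In each case x ∈ C ∪ (T ∩ B), so C ∩ (C ∖ B) ⊆ C ∪ (T ∩ B).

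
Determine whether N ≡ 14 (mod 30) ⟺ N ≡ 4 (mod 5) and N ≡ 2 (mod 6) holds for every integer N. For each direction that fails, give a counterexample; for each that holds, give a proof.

(→) Suppose N ≡ 14 (mod 30); write N = 30j + 14. Since 5 ∣ 30, reducing mod 5 gives N ≡ 14 ≡ 4 (mod 5); since 6 ∣ 30, reducing mod 6 gives N ≡ 14 ≡ 2 (mod 6).

(←) Conversely, if N ≡ 4 (mod 5) and N ≡ 2 (mod 6), then by the Chinese remainder theorem N ≡ 14 (mod 30). This is exactly N ≡ 14 (mod 30).

The biconditional holds.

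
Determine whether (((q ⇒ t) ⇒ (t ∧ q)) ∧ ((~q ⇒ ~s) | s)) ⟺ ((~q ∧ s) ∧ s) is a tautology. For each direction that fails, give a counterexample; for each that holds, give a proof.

Both directions fail.

(⇒) This fails. Under s = F, q = T, t = F, the left side is true but the right side is false.

(⇐) This fails. Under s = T, q = F, t = F, the left side is false but the right side is true.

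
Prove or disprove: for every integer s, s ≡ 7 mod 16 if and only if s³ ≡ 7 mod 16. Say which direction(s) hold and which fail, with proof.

[⇒] Suppose s ≡ 7 mod 16. Write s = 16j + 7. Then (16j + 7)³ = 4096j³ + 5376j² + 2352j + 343 = 16(256j³ + 336j² + 147j + 21) + 7, so s³ ≡ 7 (mod 16).

[⇐] Conversely, suppose s³ ≡ 7 (mod 16). The only residue r in {0, …, 15} with r³ ≡ 7 (mod 16) is r = 7, so s ≡ 7 (mod 16).

Both directions hold; the statement is true.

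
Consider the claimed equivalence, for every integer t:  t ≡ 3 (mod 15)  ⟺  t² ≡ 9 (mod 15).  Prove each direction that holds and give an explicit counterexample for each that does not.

[⇒] Suppose t ≡ 3 (mod 15). Write t = 15j + 3. Then (15j + 3)² = 225j² + 90j + 9 = 15(15j² + 6j) + 9, so t² ≡ 9 (mod 15).

[⇐] This fails: take t = 12. Then 12² = 144 ≡ 9 (mod 15), yet 12 ≡ 12 (mod 15), not 3.

The forward direction holds; the converse fails.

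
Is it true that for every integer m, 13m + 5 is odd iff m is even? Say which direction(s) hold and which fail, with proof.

Both directions hold; the statement is true.

(←) Suppose m is even; write m = 2j. Then 13m + 5 = 13·(2j) + 5 = 2·13j + 5, which is odd.

(→) Suppose 13m + 5 is odd. Since 13 is odd, 13m and m have the same parity, so 13m + 5 ≡ m + 5 (mod 2). As 5 is odd, 13m + 5 is odd exactly when m is even. Thus m is even.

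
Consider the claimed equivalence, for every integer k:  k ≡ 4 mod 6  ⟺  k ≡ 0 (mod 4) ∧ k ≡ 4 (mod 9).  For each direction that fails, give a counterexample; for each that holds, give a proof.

(→) This fails: k = 34 gives 34 ≡ 4 (mod 6) but 34 ≡ 2 (mod 4), so the conjunction on the right does not hold.

(←) Conversely, if k ≡ 0 (mod 4) and k ≡ 4 (mod 9), then by the Chinese remainder theorem k ≡ 4 (mod 36). Since 4 ≡ 4 (mod 6) and 6 ∣ 36, we get k ≡ 4 (mod 6).

Not equivalent: only (⇐) holds.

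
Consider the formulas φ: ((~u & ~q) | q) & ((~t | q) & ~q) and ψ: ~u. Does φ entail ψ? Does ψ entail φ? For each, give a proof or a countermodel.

Only the forward direction holds.

(⟹) Assume the antecedent. If u is true, the antecedent cannot hold. If u is false, ~u reduces to true regardless of the other variables. Either way ~u holds.

(⟸) This fails. Under u = F, q = T, t = F, the left side is false but the right side is true.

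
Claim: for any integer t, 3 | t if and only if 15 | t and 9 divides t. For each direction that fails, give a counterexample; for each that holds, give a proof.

Only the converse holds.

(⟹) This fails: take t = 3. Certainly 3 ∣ 3, but 15 ∤ 3.

(⟸) Suppose 15 ∣ t and 9 ∣ t. Any common multiple of 15 and 9 is a multiple of their lcm; here lcm(15, 9) = 15·9/gcd(15, 9) = 135/3 = 45, so 45 ∣ t. Since 3 ∣ 45, it follows that 3 ∣ t.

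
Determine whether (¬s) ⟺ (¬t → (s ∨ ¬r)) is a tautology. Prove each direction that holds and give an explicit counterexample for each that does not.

Both directions fail.

[⇒] This fails. Under t = F, s = F, r = T, the left side is true but the right side is false.

[⇐] This fails. Under t = F, s = T, r = F, the left side is false but the right side is true.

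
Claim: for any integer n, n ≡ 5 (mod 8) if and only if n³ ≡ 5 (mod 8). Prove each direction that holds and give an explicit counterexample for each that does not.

Equivalent; both directions hold.

[⇒] Suppose n ≡ 5 (mod 8). Write n = 8j + 5. Then (8j + 5)³ = 512j³ + 960j² + 600j + 125 = 8(64j³ + 120j² + 75j + 15) + 5, so n³ ≡ 5 (mod 8).

[⇐] Conversely, suppose n³ ≡ 5 (mod 8). The only residue r in {0, …, 7} with r³ ≡ 5 (mod 8) is r = 5, so n ≡ 5 (mod 8).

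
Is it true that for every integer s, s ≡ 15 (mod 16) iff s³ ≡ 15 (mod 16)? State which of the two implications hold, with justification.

[⇐] Suppose s³ ≡ 15 (mod 16). The only residue r in {0, …, 15} with r³ ≡ 15 (mod 16) is r = 15, so s ≡ 15 (mod 16).

[⇒] Suppose s ≡ 15 (mod 16). Write s = 16j + 15. Then (16j + 15)³ = 4096j³ + 11520j² + 10800j + 3375 = 16(256j³ + 720j² + 675j + 210) + 15, so s³ ≡ 15 (mod 16).

The biconditional holds.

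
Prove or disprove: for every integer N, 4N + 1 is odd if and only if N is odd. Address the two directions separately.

(⇒) fails; (⇐) holds.

(→) This fails: take N = 4. Then 4N + 1 = 17, which is odd, yet N = 4 is even, not odd.

(←) Suppose N is odd. Since 4 is even, 4N is even for every N, so 4N + 1 has the same parity as 1, which is odd. Hence 4N + 1 is odd.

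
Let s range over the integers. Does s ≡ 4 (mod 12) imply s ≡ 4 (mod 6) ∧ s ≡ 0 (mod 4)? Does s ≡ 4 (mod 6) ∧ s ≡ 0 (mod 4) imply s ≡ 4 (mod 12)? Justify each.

(→) Suppose s ≡ 4 (mod 12); write s = 12j + 4. Since 6 ∣ 12, reducing mod 6 gives s ≡ 4 (mod 6); since 4 ∣ 12, reducing mod 4 gives s ≡ 4 ≡ 0 (mod 4).

(←) Conversely, if s ≡ 4 (mod 6) and s ≡ 0 (mod 4), then by the Chinese remainder theorem s ≡ 4 (mod 12). This is exactly s ≡ 4 (mod 12).

Equivalent; both directions hold.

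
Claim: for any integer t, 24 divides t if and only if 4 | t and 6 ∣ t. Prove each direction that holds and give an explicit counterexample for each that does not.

Only the forward direction holds.

(→) If 24 ∣ t, write t = 24q. Since 24 = 6·4, t = 4·(6q), so 4 ∣ t; and since 24 = 4·6, t = 6·(4q), so 6 ∣ t.

(←) This fails: take t = 12. Both 4 ∣ 12 and 6 ∣ 12, yet 12 is not a multiple of 24 (since 12 = 0·24 + 12), so 24 ∤ 12.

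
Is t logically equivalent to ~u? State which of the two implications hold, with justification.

(⟹) This fails. Under t = T, u = T, the left side is true but the right side is false.

(⟸) This fails. Under t = F, u = F, the left side is false but the right side is true.

(⇒) fails and (⇐) fails.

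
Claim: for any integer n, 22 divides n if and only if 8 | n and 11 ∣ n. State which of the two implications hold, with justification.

Only the converse holds.

[⇒] This fails: take n = 22. Certainly 22 ∣ 22, but 8 ∤ 22.

[⇐] Suppose 8 ∣ n and 11 ∣ n. Any common multiple of 8 and 11 is a multiple of their lcm; here gcd(8, 11) = 1, so lcm(8, 11) = 8·11 = 88, so 88 ∣ n. Since 22 ∣ 88, it follows that 22 ∣ n.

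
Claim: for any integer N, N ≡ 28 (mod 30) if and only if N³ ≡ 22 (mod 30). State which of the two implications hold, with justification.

Both directions hold; the statement is true.

(⇒) Suppose N ≡ 28 (mod 30). Write N = 30j + 28. Then (30j + 28)³ = 27000j³ + 75600j² + 70560j + 21952 = 30(900j³ + 2520j² + 2352j + 731) + 22, so N³ ≡ 22 (mod 30).

(⇐) Conversely, suppose N³ ≡ 22 (mod 30). The only residue r in {0, …, 29} with r³ ≡ 22 (mod 30) is r = 28, so N ≡ 28 (mod 30).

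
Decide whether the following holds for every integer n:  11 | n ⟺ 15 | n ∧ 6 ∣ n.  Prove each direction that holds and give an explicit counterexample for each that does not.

(→) This fails: take n = 11. Certainly 11 ∣ 11, but 15 ∤ 11.

(←) This fails: take n = 30. Both 15 ∣ 30 and 6 ∣ 30, yet 30 is not a multiple of 11 (since 30 = 2·11 + 8), so 11 ∤ 30.

Neither direction holds.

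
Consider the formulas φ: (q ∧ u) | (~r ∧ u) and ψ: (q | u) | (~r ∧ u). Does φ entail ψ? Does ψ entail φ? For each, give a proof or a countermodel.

(⇒) Assume the antecedent. If u is true, (q | u) | (~r ∧ u) reduces to true regardless of the other variables. If u is false, the antecedent cannot hold. Either way (q | u) | (~r ∧ u) holds.

(⇐) This fails. Under u = F, q = T, r = F, the left side is false but the right side is true.

(⇒) holds; (⇐) fails.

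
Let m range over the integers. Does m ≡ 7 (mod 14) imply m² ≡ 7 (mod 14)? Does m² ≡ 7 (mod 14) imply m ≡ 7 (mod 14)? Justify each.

The biconditional holds.

(⇒) Suppose m ≡ 7 (mod 14). Write m = 14j + 7. Then (14j + 7)² = 196j² + 196j + 49 = 14(14j² + 14j + 3) + 7, so m² ≡ 7 (mod 14).

(⇐) Conversely, suppose m² ≡ 7 (mod 14). The only residue r in {0, …, 13} with r² ≡ 7 (mod 14) is r = 7, so m ≡ 7 (mod 14).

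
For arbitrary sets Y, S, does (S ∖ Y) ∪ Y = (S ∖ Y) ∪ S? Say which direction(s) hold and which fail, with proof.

(⊆) This inclusion fails. Take Y = {1}, S = ∅; then 1 ∈ (S ∖ Y) ∪ Y but 1 ∉ (S ∖ Y) ∪ S.

(⊇) Let x ∈ (S ∖ Y) ∪ S. Then either x ∈ S and x ∉ Y; or x ∈ Y ∩ S. In each case x ∈ (S ∖ Y) ∪ Y, so (S ∖ Y) ∪ S ⊆ (S ∖ Y) ∪ Y.

The sets are not equal: only the reverse inclusion holds.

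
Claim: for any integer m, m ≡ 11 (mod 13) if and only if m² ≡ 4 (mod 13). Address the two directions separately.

(⇐) This fails: take m = 2. Then 2² = 4 ≡ 4 (mod 13), yet 2 ≡ 2 (mod 13), not 11.

(⇒) Suppose m ≡ 11 (mod 13). Write m = 13j + 11. Then (13j + 11)² = 169j² + 286j + 121 = 13(13j² + 22j + 9) + 4, so m² ≡ 4 (mod 13).

The forward direction holds; the converse fails.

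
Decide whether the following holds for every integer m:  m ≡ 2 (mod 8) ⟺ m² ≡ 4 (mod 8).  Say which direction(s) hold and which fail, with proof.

Converse. This fails: take m = 6. Then 6² = 36 ≡ 4 (mod 8), yet 6 ≡ 6 (mod 8), not 2.

Forward direction. Suppose m ≡ 2 (mod 8). Write m = 8j + 2. Then (8j + 2)² = 64j² + 32j + 4 = 8(8j² + 4j) + 4, so m² ≡ 4 (mod 8).

Only the forward direction holds.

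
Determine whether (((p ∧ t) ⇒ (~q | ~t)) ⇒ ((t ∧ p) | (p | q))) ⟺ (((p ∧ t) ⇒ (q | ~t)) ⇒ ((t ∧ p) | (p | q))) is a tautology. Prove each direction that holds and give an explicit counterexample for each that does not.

Both implications hold.

(⟹) Assume the antecedent. If p is true, the consequent reduces to true regardless of the other variables. If p is false, the antecedent forces (t = F, p = F, q = T) or (t = T, p = F, q = T), and the consequent holds there. Either way the consequent holds.

(⟸) Assume the antecedent. If p is true, the consequent reduces to true regardless of the other variables. If p is false, the antecedent forces (t = F, p = F, q = T) or (t = T, p = F, q = T), and the consequent holds there. Either way the consequent holds.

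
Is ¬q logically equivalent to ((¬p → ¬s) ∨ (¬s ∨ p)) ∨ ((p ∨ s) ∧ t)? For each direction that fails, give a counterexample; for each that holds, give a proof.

Both directions fail.

Forward direction. This fails. Under q = F, p = F, t = F, s = T, the left side is true but the right side is false.

Converse. This fails. Under q = T, p = F, t = F, s = F, the left side is false but the right side is true.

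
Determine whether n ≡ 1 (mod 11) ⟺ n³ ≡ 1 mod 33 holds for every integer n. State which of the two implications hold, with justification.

[⇒] This fails: take n = 12. Then 12 ≡ 1 (mod 11), but 12³ = 1728 ≡ 12 (mod 33), not 1.

[⇐] Conversely, the residues r modulo 33 with r³ ≡ 1 (mod 33) are exactly {1}, and each is ≡ 1 (mod 11).

Not equivalent: only (⇐) holds.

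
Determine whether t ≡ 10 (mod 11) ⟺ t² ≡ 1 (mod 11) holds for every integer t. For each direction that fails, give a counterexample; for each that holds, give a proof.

[⇐] This fails: take t = 1. Then 1² = 1 ≡ 1 (mod 11), yet 1 ≡ 1 (mod 11), not 10.

[⇒] Suppose t ≡ 10 (mod 11). Write t = 11j + 10. Then (11j + 10)² = 121j² + 220j + 100 = 11(11j² + 20j + 9) + 1, so t² ≡ 1 (mod 11).

Only the forward direction holds.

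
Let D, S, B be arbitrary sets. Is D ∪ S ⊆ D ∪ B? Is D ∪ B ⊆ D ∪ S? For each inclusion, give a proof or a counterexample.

(⟹) This inclusion fails. Take D = ∅, S = {1}, B = ∅; then 1 ∈ D ∪ S but 1 ∉ D ∪ B.

(⟸) This inclusion fails. Take D = ∅, S = ∅, B = {1}; then 1 ∈ D ∪ B but 1 ∉ D ∪ S.

Neither inclusion holds.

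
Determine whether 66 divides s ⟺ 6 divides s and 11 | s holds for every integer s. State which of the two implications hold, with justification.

Both directions hold.

(→) If 66 ∣ s, write s = 66q. Since 66 = 11·6, s = 6·(11q), so 6 ∣ s; and since 66 = 6·11, s = 11·(6q), so 11 ∣ s.

(←) Suppose 6 ∣ s and 11 ∣ s. Any common multiple of 6 and 11 is a multiple of their lcm; here gcd(6, 11) = 1, so lcm(6, 11) = 6·11 = 66, so 66 ∣ s.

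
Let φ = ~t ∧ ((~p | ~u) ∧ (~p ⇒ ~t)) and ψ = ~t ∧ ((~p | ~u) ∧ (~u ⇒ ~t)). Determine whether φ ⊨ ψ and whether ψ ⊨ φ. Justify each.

Equivalent; both directions hold.

(⟹) Assume the antecedent. If p is true, the antecedent forces (p = T, u = F, t = F), and ~t ∧ ((~p | ~u) ∧ (~u ⇒ ~t)) holds there. If p is false, the antecedent forces (p = F, u = F, t = F) or (p = F, u = T, t = F), and ~t ∧ ((~p | ~u) ∧ (~u ⇒ ~t)) holds there. Either way ~t ∧ ((~p | ~u) ∧ (~u ⇒ ~t)) holds.

(⟸) Assume the antecedent. If p is true, the antecedent forces (p = T, u = F, t = F), and ~t ∧ ((~p | ~u) ∧ (~p ⇒ ~t)) holds there. If p is false, the antecedent forces (p = F, u = F, t = F) or (p = F, u = T, t = F), and ~t ∧ ((~p | ~u) ∧ (~p ⇒ ~t)) holds there. Either way ~t ∧ ((~p | ~u) ∧ (~p ⇒ ~t)) holds.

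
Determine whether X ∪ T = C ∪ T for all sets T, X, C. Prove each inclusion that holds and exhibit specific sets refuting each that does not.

(⊆) fails and (⊇) fails.

Forward inclusion. This inclusion fails. Take T = ∅, X = {1}, C = ∅; then 1 ∈ X ∪ T but 1 ∉ C ∪ T.

Reverse inclusion. This inclusion fails. Take T = ∅, X = ∅, C = {1}; then 1 ∈ C ∪ T but 1 ∉ X ∪ T.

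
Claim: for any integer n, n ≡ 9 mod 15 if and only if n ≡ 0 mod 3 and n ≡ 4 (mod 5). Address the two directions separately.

[⇒] Suppose n ≡ 9 (mod 15); write n = 15j + 9. Since 3 ∣ 15, reducing mod 3 gives n ≡ 9 ≡ 0 (mod 3); since 5 ∣ 15, reducing mod 5 gives n ≡ 9 ≡ 4 (mod 5).

[⇐] Conversely, if n ≡ 0 (mod 3) and n ≡ 4 (mod 5), then by the Chinese remainder theorem n ≡ 9 (mod 15). This is exactly n ≡ 9 (mod 15).

Equivalent; both directions hold.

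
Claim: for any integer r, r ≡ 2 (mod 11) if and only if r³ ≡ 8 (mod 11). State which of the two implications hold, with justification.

(→) Suppose r ≡ 2 (mod 11). Write r = 11j + 2. Then (11j + 2)³ = 1331j³ + 726j² + 132j + 8 = 11(121j³ + 66j² + 12j) + 8, so r³ ≡ 8 (mod 11).

(←) Conversely, suppose r³ ≡ 8 (mod 11). The only residue r in {0, …, 10} with r³ ≡ 8 (mod 11) is r = 2, so r ≡ 2 (mod 11).

Both directions hold; the statement is true.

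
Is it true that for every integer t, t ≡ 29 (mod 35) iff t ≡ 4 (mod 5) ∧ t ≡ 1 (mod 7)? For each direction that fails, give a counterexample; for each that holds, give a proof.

Both implications hold.

[⇒] Suppose t ≡ 29 (mod 35); write t = 35j + 29. Since 5 ∣ 35, reducing mod 5 gives t ≡ 29 ≡ 4 (mod 5); since 7 ∣ 35, reducing mod 7 gives t ≡ 29 ≡ 1 (mod 7).

[⇐] Conversely, if t ≡ 4 (mod 5) and t ≡ 1 (mod 7), then by the Chinese remainder theorem t ≡ 29 (mod 35). This is exactly t ≡ 29 (mod 35).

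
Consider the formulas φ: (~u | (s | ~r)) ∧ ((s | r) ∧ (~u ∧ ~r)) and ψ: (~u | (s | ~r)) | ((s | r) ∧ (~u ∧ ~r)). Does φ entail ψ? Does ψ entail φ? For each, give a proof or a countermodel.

(→) Assume the antecedent. If s is true, the consequent reduces to true regardless of the other variables. If s is false, the antecedent cannot hold. Either way the consequent holds.

(←) This fails. Under s = F, r = F, u = F, the left side is false but the right side is true.

Only the forward direction holds.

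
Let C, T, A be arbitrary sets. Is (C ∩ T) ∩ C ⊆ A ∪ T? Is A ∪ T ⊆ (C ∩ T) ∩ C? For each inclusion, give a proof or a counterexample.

Forward inclusion. Let x ∈ (C ∩ T) ∩ C. Then either x ∈ C ∩ T and x ∉ A; or x ∈ C ∩ T ∩ A. In each case x ∈ A ∪ T, so (C ∩ T) ∩ C ⊆ A ∪ T.

Reverse inclusion. This inclusion fails. Take C = ∅, T = {1}, A = ∅; then 1 ∈ A ∪ T but 1 ∉ (C ∩ T) ∩ C.

The sets are not equal: only the forward inclusion holds.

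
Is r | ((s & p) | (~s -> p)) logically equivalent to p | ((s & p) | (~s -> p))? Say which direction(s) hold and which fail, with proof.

Only the converse holds.

(⟹) This fails. Under s = F, p = F, r = T, the left side is true but the right side is false.

(⟸) Assume the antecedent. If s is true, r | ((s & p) | (~s -> p)) reduces to true regardless of the other variables. If s is false, the antecedent forces (s = F, p = T, r = F) or (s = F, p = T, r = T), and r | ((s & p) | (~s -> p)) holds there. Either way r | ((s & p) | (~s -> p)) holds.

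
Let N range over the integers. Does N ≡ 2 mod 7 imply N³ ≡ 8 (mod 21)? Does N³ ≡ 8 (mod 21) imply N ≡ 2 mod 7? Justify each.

Neither direction holds.

(⇒) This fails: take N = 9. Then 9 ≡ 2 (mod 7), but 9³ = 729 ≡ 15 (mod 21), not 8.

(⇐) This fails: take N = 8. Then 8³ = 512 ≡ 8 (mod 21), yet 8 ≡ 1 (mod 7), not 2.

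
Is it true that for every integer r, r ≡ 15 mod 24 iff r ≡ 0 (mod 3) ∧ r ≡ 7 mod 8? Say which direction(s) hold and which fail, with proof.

[⇒] Suppose r ≡ 15 (mod 24); write r = 24j + 15. Since 3 ∣ 24, reducing mod 3 gives r ≡ 15 ≡ 0 (mod 3); since 8 ∣ 24, reducing mod 8 gives r ≡ 15 ≡ 7 (mod 8).

[⇐] Conversely, if r ≡ 0 (mod 3) and r ≡ 7 (mod 8), then by the Chinese remainder theorem r ≡ 15 (mod 24). This is exactly r ≡ 15 (mod 24).

Equivalent; both directions hold.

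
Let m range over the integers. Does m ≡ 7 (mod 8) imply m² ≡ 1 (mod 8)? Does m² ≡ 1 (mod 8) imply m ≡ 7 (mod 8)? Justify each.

Only the forward implication holds.

(→) Suppose m ≡ 7 (mod 8). Write m = 8j + 7. Then (8j + 7)² = 64j² + 112j + 49 = 8(8j² + 14j + 6) + 1, so m² ≡ 1 (mod 8).

(←) This fails: take m = 1. Then 1² = 1 ≡ 1 (mod 8), yet 1 ≡ 1 (mod 8), not 7.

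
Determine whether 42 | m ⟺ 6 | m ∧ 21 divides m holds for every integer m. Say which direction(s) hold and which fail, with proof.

(⟸) Suppose 6 ∣ m and 21 ∣ m. Any common multiple of 6 and 21 is a multiple of their lcm; here lcm(6, 21) = 6·21/gcd(6, 21) = 126/3 = 42, so 42 ∣ m.

(⟹) If 42 ∣ m, write m = 42q. Since 42 = 7·6, m = 6·(7q), so 6 ∣ m; and since 42 = 2·21, m = 21·(2q), so 21 ∣ m.

Equivalent; both directions hold.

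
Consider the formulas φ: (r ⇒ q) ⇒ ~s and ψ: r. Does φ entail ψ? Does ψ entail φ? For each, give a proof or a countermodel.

(⇒) fails and (⇐) fails.

Forward direction. This fails. Under r = F, q = F, s = F, the left side is true but the right side is false.

Converse. This fails. Under r = T, q = T, s = T, the left side is false but the right side is true.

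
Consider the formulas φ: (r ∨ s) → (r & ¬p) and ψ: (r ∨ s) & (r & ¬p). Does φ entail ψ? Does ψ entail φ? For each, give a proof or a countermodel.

The forward direction fails; the converse holds.

(⇒) This fails. Under p = F, s = F, r = F, the left side is true but the right side is false.

(⇐) Assume the antecedent. If p is true, the antecedent cannot hold. If p is false, the antecedent forces (p = F, s = F, r = T) or (p = F, s = T, r = T), and (r ∨ s) → (r & ¬p) holds there. Either way (r ∨ s) → (r & ¬p) holds.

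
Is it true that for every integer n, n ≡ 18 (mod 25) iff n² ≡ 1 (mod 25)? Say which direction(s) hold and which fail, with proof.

(⟹) This fails: take n = 18. Then 18 ≡ 18 (mod 25), but 18² = 324 ≡ 24 (mod 25), not 1.

(⟸) This fails: take n = 1. Then 1² = 1 ≡ 1 (mod 25), yet 1 ≡ 1 (mod 25), not 18.

Neither direction holds.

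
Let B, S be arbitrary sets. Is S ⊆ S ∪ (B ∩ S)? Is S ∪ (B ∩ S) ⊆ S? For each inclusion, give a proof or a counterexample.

(⟸) Let x ∈ S ∪ (B ∩ S). Then either x ∈ S and x ∉ B; or x ∈ B ∩ S. In each case x ∈ S, so S ∪ (B ∩ S) ⊆ S.

(⟹) Let x ∈ S. Then either x ∈ S and x ∉ B; or x ∈ B ∩ S. In each case x ∈ S ∪ (B ∩ S), so S ⊆ S ∪ (B ∩ S).

The two sets are equal.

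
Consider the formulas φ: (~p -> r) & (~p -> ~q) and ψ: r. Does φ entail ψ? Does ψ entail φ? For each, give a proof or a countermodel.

(⇒) This fails. Under p = T, r = F, q = F, the left side is true but the right side is false.

(⇐) This fails. Under p = F, r = T, q = T, the left side is false but the right side is true.

(⇒) fails and (⇐) fails.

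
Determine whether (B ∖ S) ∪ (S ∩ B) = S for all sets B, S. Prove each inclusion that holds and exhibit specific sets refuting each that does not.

(⊆) This inclusion fails. Take B = {1}, S = ∅; then 1 ∈ (B ∖ S) ∪ (S ∩ B) but 1 ∉ S.

(⊇) This inclusion fails. Take B = ∅, S = {1}; then 1 ∈ S but 1 ∉ (B ∖ S) ∪ (S ∩ B).

Both inclusions fail.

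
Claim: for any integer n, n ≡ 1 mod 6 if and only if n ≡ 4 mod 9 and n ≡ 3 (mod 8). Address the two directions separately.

[⇐] If n ≡ 4 (mod 9) and n ≡ 3 (mod 8), then by the Chinese remainder theorem n ≡ 67 (mod 72). Since 67 ≡ 1 (mod 6) and 6 ∣ 72, we get n ≡ 1 (mod 6).

[⇒] This fails: n = 1 gives 1 ≡ 1 (mod 6) but 1 ≡ 1 (mod 9), so the conjunction on the right does not hold.

Only the converse holds.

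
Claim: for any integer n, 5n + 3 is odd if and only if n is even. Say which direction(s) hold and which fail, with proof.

Equivalent; both directions hold.

(⟸) Suppose n is even; write n = 2j. Then 5n + 3 = 5·(2j) + 3 = 2·5j + 3, which is odd.

(⟹) Suppose 5n + 3 is odd. Since 5 is odd, 5n and n have the same parity, so 5n + 3 ≡ n + 3 (mod 2). As 3 is odd, 5n + 3 is odd exactly when n is even. Thus n is even.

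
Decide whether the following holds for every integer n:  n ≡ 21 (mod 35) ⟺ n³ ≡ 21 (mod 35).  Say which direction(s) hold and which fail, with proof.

(⟹) Suppose n ≡ 21 (mod 35). Write n = 35j + 21. Then (35j + 21)³ = 42875j³ + 77175j² + 46305j + 9261 = 35(1225j³ + 2205j² + 1323j + 264) + 21, so n³ ≡ 21 (mod 35).

(⟸) Conversely, suppose n³ ≡ 21 (mod 35). The only residue r in {0, …, 34} with r³ ≡ 21 (mod 35) is r = 21, so n ≡ 21 (mod 35).

Equivalent; both directions hold.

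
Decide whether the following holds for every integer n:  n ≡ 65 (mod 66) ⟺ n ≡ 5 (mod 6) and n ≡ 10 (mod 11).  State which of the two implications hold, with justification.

The biconditional holds.

(⇒) Suppose n ≡ 65 (mod 66); write n = 66j + 65. Since 6 ∣ 66, reducing mod 6 gives n ≡ 65 ≡ 5 (mod 6); since 11 ∣ 66, reducing mod 11 gives n ≡ 65 ≡ 10 (mod 11).

(⇐) Conversely, if n ≡ 5 (mod 6) and n ≡ 10 (mod 11), then by the Chinese remainder theorem n ≡ 65 (mod 66). This is exactly n ≡ 65 (mod 66).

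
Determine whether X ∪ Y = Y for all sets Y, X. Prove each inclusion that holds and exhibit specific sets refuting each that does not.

(⊆) This inclusion fails. Take Y = ∅, X = {1}; then 1 ∈ X ∪ Y but 1 ∉ Y.

(⊇) Let x ∈ Y. Then either x ∈ Y and x ∉ X; or x ∈ Y ∩ X. In each case x ∈ X ∪ Y, so Y ⊆ X ∪ Y.

The sets are not equal: only the reverse inclusion holds.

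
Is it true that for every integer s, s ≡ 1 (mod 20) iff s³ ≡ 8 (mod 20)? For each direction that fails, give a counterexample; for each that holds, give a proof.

Forward direction. This fails: take s = 1. Then 1 ≡ 1 (mod 20), but 1³ = 1 ≡ 1 (mod 20), not 8.

Converse. This fails: take s = 2. Then 2³ = 8 ≡ 8 (mod 20), yet 2 ≡ 2 (mod 20), not 1.

(⇒) fails and (⇐) fails.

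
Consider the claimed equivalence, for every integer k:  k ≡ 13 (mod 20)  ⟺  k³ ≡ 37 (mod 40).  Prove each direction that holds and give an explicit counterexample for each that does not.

(⟸) The residues r modulo 40 with r³ ≡ 37 (mod 40) are exactly {13}, and each is ≡ 13 (mod 20).

(⟹) This fails: take k = 33. Then 33 ≡ 13 (mod 20), but 33³ = 35937 ≡ 17 (mod 40), not 37.

(⇒) fails; (⇐) holds.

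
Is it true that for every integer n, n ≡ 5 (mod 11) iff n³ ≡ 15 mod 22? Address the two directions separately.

Converse. The residues r modulo 22 with r³ ≡ 15 (mod 22) are exactly {5}, and each is ≡ 5 (mod 11).

Forward direction. This fails: take n = 16. Then 16 ≡ 5 (mod 11), but 16³ = 4096 ≡ 4 (mod 22), not 15.

Only the reverse direction holds.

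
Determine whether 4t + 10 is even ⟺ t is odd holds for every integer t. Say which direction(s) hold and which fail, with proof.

Only the reverse direction holds.

(⇒) This fails: take t = 4. Then 4t + 10 = 26, which is even, yet t = 4 is even, not odd.

(⇐) Suppose t is odd. Since 4 is even, 4t is even for every t, so 4t + 10 has the same parity as 10, which is even. Hence 4t + 10 is even.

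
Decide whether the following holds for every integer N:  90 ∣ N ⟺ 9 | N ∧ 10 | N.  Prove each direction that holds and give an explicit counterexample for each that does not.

The biconditional holds.

(⟹) If 90 ∣ N, write N = 90q. Since 90 = 10·9, N = 9·(10q), so 9 ∣ N; and since 90 = 9·10, N = 10·(9q), so 10 ∣ N.

(⟸) Suppose 9 ∣ N and 10 ∣ N. Any common multiple of 9 and 10 is a multiple of their lcm; here gcd(9, 10) = 1, so lcm(9, 10) = 9·10 = 90, so 90 ∣ N.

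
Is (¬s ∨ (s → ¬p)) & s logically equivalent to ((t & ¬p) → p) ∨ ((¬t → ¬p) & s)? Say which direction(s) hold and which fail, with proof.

(⟸) This fails. Under s = F, t = F, p = F, the left side is false but the right side is true.

(⟹) Assume the antecedent. If s is true, the consequent reduces to true regardless of the other variables. If s is false, the antecedent cannot hold. Either way the consequent holds.

Only the forward implication holds.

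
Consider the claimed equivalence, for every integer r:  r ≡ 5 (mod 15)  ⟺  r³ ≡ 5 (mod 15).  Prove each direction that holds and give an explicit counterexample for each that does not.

The biconditional holds.

(⟹) Suppose r ≡ 5 (mod 15). Write r = 15j + 5. Then (15j + 5)³ = 3375j³ + 3375j² + 1125j + 125 = 15(225j³ + 225j² + 75j + 8) + 5, so r³ ≡ 5 (mod 15).

(⟸) Conversely, suppose r³ ≡ 5 (mod 15). The only residue r in {0, …, 14} with r³ ≡ 5 (mod 15) is r = 5, so r ≡ 5 (mod 15).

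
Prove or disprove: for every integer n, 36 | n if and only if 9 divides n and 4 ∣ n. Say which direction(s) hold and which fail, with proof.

[⇒] If 36 ∣ n, write n = 36q. Since 36 = 4·9, n = 9·(4q), so 9 ∣ n; and since 36 = 9·4, n = 4·(9q), so 4 ∣ n.

[⇐] Suppose 9 ∣ n and 4 ∣ n. Any common multiple of 9 and 4 is a multiple of their lcm; here gcd(9, 4) = 1, so lcm(9, 4) = 9·4 = 36, so 36 ∣ n.

Both directions hold.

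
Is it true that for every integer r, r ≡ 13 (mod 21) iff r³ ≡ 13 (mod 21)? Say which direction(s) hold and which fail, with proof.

Not equivalent: only (⇒) holds.

(⟹) Suppose r ≡ 13 (mod 21). Write r = 21j + 13. Then (21j + 13)³ = 9261j³ + 17199j² + 10647j + 2197 = 21(441j³ + 819j² + 507j + 104) + 13, so r³ ≡ 13 (mod 21).

(⟸) This fails: take r = 10. Then 10³ = 1000 ≡ 13 (mod 21), yet 10 ≡ 10 (mod 21), not 13.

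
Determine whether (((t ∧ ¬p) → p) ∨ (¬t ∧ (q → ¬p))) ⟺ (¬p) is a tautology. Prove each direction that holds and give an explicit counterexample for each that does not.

Neither direction holds.

(⇒) This fails. Under p = T, q = F, t = F, the left side is true but the right side is false.

(⇐) This fails. Under p = F, q = F, t = T, the left side is false but the right side is true.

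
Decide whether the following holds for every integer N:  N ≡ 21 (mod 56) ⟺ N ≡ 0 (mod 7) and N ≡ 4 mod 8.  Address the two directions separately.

(⟹) This fails: N = 21 gives 21 ≡ 21 (mod 56) but 21 ≡ 5 (mod 8), so the conjunction on the right does not hold.

(⟸) This fails: N = 28 satisfies both congruences on the right (28 ≡ 0 mod 7 and 28 ≡ 4 mod 8) yet 28 ≡ 28 (mod 56), not 21.

Both directions fail.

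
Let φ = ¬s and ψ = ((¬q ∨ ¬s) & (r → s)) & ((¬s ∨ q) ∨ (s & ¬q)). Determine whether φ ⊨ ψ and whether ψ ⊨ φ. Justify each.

(→) This fails. Under s = F, r = T, q = F, the left side is true but the right side is false.

(←) This fails. Under s = T, r = F, q = F, the left side is false but the right side is true.

Both directions fail.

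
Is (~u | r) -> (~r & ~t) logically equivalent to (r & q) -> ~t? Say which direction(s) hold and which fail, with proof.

(→) Assume the antecedent. If t is true, the antecedent forces (t = T, r = F, q = F, u = T) or (t = T, r = F, q = T, u = T), and (r & q) -> ~t holds there. If t is false, (r & q) -> ~t reduces to true regardless of the other variables. Either way (r & q) -> ~t holds.

(←) This fails. Under t = T, r = F, q = F, u = F, the left side is false but the right side is true.

Only the forward direction holds.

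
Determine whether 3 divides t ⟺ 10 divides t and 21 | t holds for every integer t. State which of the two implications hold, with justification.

Only the reverse direction holds.

[⇐] Suppose 10 ∣ t and 21 ∣ t. Any common multiple of 10 and 21 is a multiple of their lcm; here gcd(10, 21) = 1, so lcm(10, 21) = 10·21 = 210, so 210 ∣ t. Since 3 ∣ 210, it follows that 3 ∣ t.

[⇒] This fails: take t = 3. Certainly 3 ∣ 3, but 10 ∤ 3.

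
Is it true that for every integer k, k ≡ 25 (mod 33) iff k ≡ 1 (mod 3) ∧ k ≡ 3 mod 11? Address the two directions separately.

Both directions hold.

Forward direction. Suppose k ≡ 25 (mod 33); write k = 33j + 25. Since 3 ∣ 33, reducing mod 3 gives k ≡ 25 ≡ 1 (mod 3); since 11 ∣ 33, reducing mod 11 gives k ≡ 25 ≡ 3 (mod 11).

Converse. If k ≡ 1 (mod 3) and k ≡ 3 (mod 11), then by the Chinese remainder theorem k ≡ 25 (mod 33). This is exactly k ≡ 25 (mod 33).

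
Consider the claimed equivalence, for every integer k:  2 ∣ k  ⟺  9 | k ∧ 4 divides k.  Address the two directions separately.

(⇒) fails; (⇐) holds.

(⇒) This fails: take k = 2. Certainly 2 ∣ 2, but 9 ∤ 2.

(⇐) Suppose 9 ∣ k and 4 ∣ k. Any common multiple of 9 and 4 is a multiple of their lcm; here gcd(9, 4) = 1, so lcm(9, 4) = 9·4 = 36, so 36 ∣ k. Since 2 ∣ 36, it follows that 2 ∣ k.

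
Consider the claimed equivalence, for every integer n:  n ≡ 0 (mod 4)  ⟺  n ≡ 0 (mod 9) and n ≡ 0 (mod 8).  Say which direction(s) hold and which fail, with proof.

The forward direction fails; the converse holds.

(→) This fails: n = 32 gives 32 ≡ 0 (mod 4) but 32 ≡ 5 (mod 9), so the conjunction on the right does not hold.

(←) Conversely, if n ≡ 0 (mod 9) and n ≡ 0 (mod 8), then by the Chinese remainder theorem n ≡ 0 (mod 72). Since 0 ≡ 0 (mod 4) and 4 ∣ 72, we get n ≡ 0 (mod 4).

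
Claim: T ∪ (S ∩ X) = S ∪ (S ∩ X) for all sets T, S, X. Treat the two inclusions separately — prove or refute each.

(⊆) fails and (⊇) fails.

(⟹) This inclusion fails. Take T = {1}, S = ∅, X = ∅; then 1 ∈ T ∪ (S ∩ X) but 1 ∉ S ∪ (S ∩ X).

(⟸) This inclusion fails. Take T = ∅, S = {1}, X = ∅; then 1 ∈ S ∪ (S ∩ X) but 1 ∉ T ∪ (S ∩ X).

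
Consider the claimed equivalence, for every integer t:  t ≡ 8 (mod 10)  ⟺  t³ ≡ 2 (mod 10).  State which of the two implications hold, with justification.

(⇒) Suppose t ≡ 8 (mod 10). Write t = 10j + 8. Then (10j + 8)³ = 1000j³ + 2400j² + 1920j + 512 = 10(100j³ + 240j² + 192j + 51) + 2, so t³ ≡ 2 (mod 10).

(⇐) Conversely, suppose t³ ≡ 2 (mod 10). The only residue r in {0, …, 9} with r³ ≡ 2 (mod 10) is r = 8, so t ≡ 8 (mod 10).

Both directions hold; the statement is true.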